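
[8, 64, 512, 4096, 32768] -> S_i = 8*8^i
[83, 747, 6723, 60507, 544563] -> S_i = 83*9^i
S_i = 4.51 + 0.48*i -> [4.51, 4.99, 5.47, 5.95, 6.43]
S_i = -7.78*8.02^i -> [-7.78, -62.4, -500.41, -4013.31, -32186.75]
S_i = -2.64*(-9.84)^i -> [-2.64, 25.98, -255.62, 2515.3, -24750.52]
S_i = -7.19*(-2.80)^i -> [-7.19, 20.13, -56.37, 157.83, -441.94]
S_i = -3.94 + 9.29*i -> [-3.94, 5.35, 14.64, 23.93, 33.22]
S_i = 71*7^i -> [71, 497, 3479, 24353, 170471]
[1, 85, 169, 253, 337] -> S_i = 1 + 84*i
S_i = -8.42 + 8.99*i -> [-8.42, 0.57, 9.56, 18.55, 27.54]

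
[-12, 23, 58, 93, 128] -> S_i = -12 + 35*i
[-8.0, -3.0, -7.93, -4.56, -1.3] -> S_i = Random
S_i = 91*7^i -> [91, 637, 4459, 31213, 218491]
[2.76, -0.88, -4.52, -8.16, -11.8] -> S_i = 2.76 + -3.64*i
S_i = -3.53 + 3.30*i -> [-3.53, -0.23, 3.07, 6.37, 9.67]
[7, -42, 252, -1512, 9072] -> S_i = 7*-6^i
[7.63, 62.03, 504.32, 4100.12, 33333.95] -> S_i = 7.63*8.13^i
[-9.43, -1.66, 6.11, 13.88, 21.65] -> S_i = -9.43 + 7.77*i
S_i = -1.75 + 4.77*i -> [-1.75, 3.02, 7.79, 12.56, 17.33]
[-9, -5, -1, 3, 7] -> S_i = -9 + 4*i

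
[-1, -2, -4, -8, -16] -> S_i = -1*2^i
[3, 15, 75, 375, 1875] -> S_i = 3*5^i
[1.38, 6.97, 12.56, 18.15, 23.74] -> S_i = 1.38 + 5.59*i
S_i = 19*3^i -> [19, 57, 171, 513, 1539]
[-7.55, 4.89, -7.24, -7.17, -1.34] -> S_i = Random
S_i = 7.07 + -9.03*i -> [7.07, -1.96, -10.99, -20.02, -29.05]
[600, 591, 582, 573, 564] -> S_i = 600 + -9*i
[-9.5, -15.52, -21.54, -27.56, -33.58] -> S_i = -9.50 + -6.02*i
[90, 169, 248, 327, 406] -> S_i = 90 + 79*i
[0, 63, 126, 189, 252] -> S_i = 0 + 63*i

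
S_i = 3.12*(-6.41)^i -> [3.12, -20.0, 128.19, -821.73, 5267.28]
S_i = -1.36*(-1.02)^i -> [-1.36, 1.39, -1.41, 1.44, -1.47]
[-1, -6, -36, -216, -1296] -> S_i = -1*6^i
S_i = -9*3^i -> [-9, -27, -81, -243, -729]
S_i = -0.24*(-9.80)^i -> [-0.24, 2.35, -23.05, 225.89, -2213.68]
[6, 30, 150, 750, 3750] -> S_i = 6*5^i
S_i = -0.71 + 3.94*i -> [-0.71, 3.23, 7.17, 11.11, 15.05]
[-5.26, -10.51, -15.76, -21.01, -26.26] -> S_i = -5.26 + -5.25*i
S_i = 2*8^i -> [2, 16, 128, 1024, 8192]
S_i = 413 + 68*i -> [413, 481, 549, 617, 685]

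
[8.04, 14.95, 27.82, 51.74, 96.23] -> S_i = 8.04*1.86^i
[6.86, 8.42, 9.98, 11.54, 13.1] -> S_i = 6.86 + 1.56*i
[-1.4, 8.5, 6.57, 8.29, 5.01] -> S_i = Random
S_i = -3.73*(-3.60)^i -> [-3.73, 13.43, -48.34, 174.03, -626.5]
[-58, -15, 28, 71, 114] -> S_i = -58 + 43*i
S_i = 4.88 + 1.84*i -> [4.88, 6.72, 8.56, 10.4, 12.24]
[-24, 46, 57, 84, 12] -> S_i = Random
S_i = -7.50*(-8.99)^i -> [-7.5, 67.42, -606.15, 5449.3, -48989.16]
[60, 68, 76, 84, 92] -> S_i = 60 + 8*i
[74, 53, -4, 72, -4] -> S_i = Random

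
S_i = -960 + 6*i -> [-960, -954, -948, -942, -936]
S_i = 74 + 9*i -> [74, 83, 92, 101, 110]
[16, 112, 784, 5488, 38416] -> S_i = 16*7^i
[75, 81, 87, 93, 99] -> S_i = 75 + 6*i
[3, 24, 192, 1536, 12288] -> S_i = 3*8^i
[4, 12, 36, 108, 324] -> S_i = 4*3^i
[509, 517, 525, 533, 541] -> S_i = 509 + 8*i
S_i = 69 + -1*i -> [69, 68, 67, 66, 65]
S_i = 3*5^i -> [3, 15, 75, 375, 1875]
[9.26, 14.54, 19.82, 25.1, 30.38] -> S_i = 9.26 + 5.28*i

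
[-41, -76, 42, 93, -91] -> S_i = Random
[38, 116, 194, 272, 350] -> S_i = 38 + 78*i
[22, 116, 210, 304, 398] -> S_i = 22 + 94*i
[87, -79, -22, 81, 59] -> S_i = Random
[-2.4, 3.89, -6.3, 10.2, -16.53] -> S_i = -2.40*(-1.62)^i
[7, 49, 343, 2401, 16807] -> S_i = 7*7^i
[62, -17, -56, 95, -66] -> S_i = Random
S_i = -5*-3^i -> [-5, 15, -45, 135, -405]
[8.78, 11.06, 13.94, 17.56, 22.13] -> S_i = 8.78*1.26^i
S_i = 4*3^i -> [4, 12, 36, 108, 324]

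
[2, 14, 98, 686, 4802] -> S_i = 2*7^i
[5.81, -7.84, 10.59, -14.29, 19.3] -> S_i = 5.81*(-1.35)^i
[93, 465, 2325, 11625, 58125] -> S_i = 93*5^i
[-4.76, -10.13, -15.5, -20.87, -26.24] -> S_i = -4.76 + -5.37*i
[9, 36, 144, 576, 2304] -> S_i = 9*4^i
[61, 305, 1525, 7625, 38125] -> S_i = 61*5^i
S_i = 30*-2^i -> [30, -60, 120, -240, 480]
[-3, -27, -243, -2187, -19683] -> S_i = -3*9^i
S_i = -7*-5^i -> [-7, 35, -175, 875, -4375]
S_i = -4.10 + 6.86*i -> [-4.1, 2.76, 9.62, 16.48, 23.34]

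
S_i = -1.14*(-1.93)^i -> [-1.14, 2.2, -4.25, 8.2, -15.82]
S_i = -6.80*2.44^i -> [-6.8, -16.59, -40.48, -98.78, -241.03]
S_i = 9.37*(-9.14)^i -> [9.37, -85.64, 782.77, -7154.48, 65391.96]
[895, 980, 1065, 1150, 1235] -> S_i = 895 + 85*i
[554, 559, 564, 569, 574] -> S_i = 554 + 5*i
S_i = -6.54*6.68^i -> [-6.54, -43.69, -291.83, -1949.43, -13022.18]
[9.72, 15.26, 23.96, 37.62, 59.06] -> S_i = 9.72*1.57^i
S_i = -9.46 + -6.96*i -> [-9.46, -16.42, -23.38, -30.34, -37.3]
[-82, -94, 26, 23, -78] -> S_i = Random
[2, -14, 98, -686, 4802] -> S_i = 2*-7^i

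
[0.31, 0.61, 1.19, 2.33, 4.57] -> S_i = 0.31*1.96^i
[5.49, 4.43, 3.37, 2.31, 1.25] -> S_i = 5.49 + -1.06*i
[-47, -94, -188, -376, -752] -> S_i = -47*2^i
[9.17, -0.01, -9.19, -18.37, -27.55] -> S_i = 9.17 + -9.18*i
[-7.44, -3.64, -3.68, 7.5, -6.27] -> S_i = Random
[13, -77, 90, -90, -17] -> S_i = Random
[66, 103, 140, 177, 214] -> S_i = 66 + 37*i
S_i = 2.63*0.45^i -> [2.63, 1.18, 0.53, 0.24, 0.11]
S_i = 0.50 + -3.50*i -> [0.5, -3.0, -6.5, -10.0, -13.5]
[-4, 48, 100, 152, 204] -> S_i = -4 + 52*i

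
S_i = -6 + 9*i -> [-6, 3, 12, 21, 30]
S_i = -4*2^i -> [-4, -8, -16, -32, -64]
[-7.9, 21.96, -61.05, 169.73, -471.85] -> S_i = -7.90*(-2.78)^i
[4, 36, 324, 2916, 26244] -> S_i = 4*9^i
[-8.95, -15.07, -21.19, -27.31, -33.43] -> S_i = -8.95 + -6.12*i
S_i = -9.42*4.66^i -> [-9.42, -43.9, -204.56, -953.25, -4442.16]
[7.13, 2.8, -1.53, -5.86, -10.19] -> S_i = 7.13 + -4.33*i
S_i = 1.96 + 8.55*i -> [1.96, 10.51, 19.06, 27.61, 36.16]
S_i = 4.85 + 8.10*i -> [4.85, 12.95, 21.05, 29.15, 37.25]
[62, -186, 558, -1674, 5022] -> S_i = 62*-3^i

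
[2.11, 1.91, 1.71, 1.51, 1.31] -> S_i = 2.11 + -0.20*i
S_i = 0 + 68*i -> [0, 68, 136, 204, 272]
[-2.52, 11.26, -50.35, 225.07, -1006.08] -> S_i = -2.52*(-4.47)^i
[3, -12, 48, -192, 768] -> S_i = 3*-4^i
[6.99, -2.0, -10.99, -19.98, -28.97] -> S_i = 6.99 + -8.99*i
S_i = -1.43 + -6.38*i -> [-1.43, -7.81, -14.19, -20.57, -26.95]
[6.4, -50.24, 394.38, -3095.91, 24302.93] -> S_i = 6.40*(-7.85)^i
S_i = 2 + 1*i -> [2, 3, 4, 5, 6]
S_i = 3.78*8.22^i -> [3.78, 31.07, 255.41, 2099.46, 17257.55]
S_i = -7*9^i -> [-7, -63, -567, -5103, -45927]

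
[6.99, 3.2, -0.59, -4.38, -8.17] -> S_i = 6.99 + -3.79*i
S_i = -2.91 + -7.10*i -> [-2.91, -10.01, -17.11, -24.21, -31.31]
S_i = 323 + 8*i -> [323, 331, 339, 347, 355]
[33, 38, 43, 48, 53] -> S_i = 33 + 5*i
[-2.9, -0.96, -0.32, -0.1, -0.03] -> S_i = -2.90*0.33^i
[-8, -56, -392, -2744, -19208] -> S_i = -8*7^i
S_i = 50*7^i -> [50, 350, 2450, 17150, 120050]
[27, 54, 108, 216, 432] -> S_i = 27*2^i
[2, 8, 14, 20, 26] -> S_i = 2 + 6*i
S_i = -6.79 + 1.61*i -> [-6.79, -5.18, -3.57, -1.96, -0.35]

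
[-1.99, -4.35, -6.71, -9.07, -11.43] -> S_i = -1.99 + -2.36*i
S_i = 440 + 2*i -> [440, 442, 444, 446, 448]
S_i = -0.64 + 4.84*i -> [-0.64, 4.2, 9.04, 13.88, 18.72]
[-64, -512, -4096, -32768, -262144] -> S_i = -64*8^i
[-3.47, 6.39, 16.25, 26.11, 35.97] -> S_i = -3.47 + 9.86*i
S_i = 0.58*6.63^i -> [0.58, 3.85, 25.5, 169.03, 1120.68]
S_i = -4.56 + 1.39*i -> [-4.56, -3.17, -1.78, -0.39, 1.0]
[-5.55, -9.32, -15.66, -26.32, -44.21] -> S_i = -5.55*1.68^i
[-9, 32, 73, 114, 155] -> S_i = -9 + 41*i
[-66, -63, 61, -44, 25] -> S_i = Random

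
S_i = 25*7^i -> [25, 175, 1225, 8575, 60025]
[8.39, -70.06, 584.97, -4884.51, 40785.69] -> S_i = 8.39*(-8.35)^i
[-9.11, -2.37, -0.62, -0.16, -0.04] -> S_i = -9.11*0.26^i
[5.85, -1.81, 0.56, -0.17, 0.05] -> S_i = 5.85*(-0.31)^i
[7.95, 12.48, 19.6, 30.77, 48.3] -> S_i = 7.95*1.57^i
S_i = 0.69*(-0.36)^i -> [0.69, -0.25, 0.09, -0.03, 0.01]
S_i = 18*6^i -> [18, 108, 648, 3888, 23328]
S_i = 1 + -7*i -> [1, -6, -13, -20, -27]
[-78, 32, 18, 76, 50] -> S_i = Random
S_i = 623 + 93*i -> [623, 716, 809, 902, 995]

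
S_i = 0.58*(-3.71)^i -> [0.58, -2.15, 7.98, -29.62, 109.88]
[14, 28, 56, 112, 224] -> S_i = 14*2^i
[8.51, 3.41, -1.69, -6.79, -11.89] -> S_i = 8.51 + -5.10*i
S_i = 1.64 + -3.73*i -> [1.64, -2.09, -5.82, -9.55, -13.28]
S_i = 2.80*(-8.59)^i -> [2.8, -24.05, 206.61, -1774.75, 15245.11]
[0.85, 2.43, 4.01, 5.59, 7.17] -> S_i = 0.85 + 1.58*i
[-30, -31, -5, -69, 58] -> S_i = Random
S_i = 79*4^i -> [79, 316, 1264, 5056, 20224]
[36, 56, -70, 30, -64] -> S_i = Random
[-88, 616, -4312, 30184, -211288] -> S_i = -88*-7^i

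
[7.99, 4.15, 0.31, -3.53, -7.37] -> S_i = 7.99 + -3.84*i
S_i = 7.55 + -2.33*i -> [7.55, 5.22, 2.89, 0.56, -1.77]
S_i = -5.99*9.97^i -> [-5.99, -59.72, -595.41, -5936.25, -59184.43]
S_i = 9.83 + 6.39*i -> [9.83, 16.22, 22.61, 29.0, 35.39]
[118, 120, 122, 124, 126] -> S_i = 118 + 2*i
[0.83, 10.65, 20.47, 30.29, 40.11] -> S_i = 0.83 + 9.82*i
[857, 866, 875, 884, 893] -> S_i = 857 + 9*i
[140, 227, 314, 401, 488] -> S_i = 140 + 87*i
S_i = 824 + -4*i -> [824, 820, 816, 812, 808]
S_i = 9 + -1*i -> [9, 8, 7, 6, 5]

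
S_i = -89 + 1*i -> [-89, -88, -87, -86, -85]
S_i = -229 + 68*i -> [-229, -161, -93, -25, 43]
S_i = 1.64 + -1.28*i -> [1.64, 0.36, -0.92, -2.2, -3.48]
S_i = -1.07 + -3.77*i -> [-1.07, -4.84, -8.61, -12.38, -16.15]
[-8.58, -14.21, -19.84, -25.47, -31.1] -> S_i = -8.58 + -5.63*i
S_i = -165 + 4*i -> [-165, -161, -157, -153, -149]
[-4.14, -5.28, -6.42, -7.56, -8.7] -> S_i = -4.14 + -1.14*i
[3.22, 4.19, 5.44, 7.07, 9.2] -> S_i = 3.22*1.30^i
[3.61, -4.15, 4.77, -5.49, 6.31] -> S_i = 3.61*(-1.15)^i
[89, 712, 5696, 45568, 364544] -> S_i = 89*8^i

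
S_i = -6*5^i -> [-6, -30, -150, -750, -3750]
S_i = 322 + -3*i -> [322, 319, 316, 313, 310]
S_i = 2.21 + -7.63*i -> [2.21, -5.42, -13.05, -20.68, -28.31]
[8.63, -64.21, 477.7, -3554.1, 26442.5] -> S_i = 8.63*(-7.44)^i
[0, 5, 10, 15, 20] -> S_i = 0 + 5*i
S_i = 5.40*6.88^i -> [5.4, 37.15, 255.61, 1758.57, 12098.95]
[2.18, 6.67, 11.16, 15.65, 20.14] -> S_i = 2.18 + 4.49*i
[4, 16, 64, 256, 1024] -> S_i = 4*4^i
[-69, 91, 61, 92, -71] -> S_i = Random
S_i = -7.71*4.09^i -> [-7.71, -31.53, -128.97, -527.5, -2157.48]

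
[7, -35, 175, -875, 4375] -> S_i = 7*-5^i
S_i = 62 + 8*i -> [62, 70, 78, 86, 94]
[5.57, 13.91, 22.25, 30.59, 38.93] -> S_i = 5.57 + 8.34*i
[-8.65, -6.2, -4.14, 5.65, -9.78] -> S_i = Random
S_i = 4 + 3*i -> [4, 7, 10, 13, 16]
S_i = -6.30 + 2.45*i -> [-6.3, -3.85, -1.4, 1.05, 3.5]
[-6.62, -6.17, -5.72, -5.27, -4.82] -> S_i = -6.62 + 0.45*i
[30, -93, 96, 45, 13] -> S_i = Random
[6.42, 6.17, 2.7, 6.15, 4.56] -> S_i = Random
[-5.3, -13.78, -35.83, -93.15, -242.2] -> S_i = -5.30*2.60^i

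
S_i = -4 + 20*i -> [-4, 16, 36, 56, 76]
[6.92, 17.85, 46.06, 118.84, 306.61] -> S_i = 6.92*2.58^i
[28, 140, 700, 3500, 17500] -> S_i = 28*5^i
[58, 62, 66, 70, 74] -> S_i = 58 + 4*i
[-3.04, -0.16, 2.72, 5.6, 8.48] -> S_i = -3.04 + 2.88*i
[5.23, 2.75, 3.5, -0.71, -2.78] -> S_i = Random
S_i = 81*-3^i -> [81, -243, 729, -2187, 6561]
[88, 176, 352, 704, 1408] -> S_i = 88*2^i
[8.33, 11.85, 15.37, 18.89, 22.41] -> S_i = 8.33 + 3.52*i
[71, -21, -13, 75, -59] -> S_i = Random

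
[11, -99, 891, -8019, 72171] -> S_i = 11*-9^i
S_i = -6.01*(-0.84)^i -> [-6.01, 5.05, -4.24, 3.56, -2.99]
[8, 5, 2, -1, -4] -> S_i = 8 + -3*i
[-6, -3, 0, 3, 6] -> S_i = -6 + 3*i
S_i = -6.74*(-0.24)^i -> [-6.74, 1.62, -0.39, 0.09, -0.02]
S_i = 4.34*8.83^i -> [4.34, 38.32, 338.39, 2987.94, 26383.51]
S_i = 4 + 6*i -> [4, 10, 16, 22, 28]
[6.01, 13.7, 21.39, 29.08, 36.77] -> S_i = 6.01 + 7.69*i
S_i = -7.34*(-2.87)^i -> [-7.34, 21.07, -60.46, 173.52, -497.99]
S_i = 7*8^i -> [7, 56, 448, 3584, 28672]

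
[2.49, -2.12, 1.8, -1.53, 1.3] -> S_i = 2.49*(-0.85)^i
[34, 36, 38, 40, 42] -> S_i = 34 + 2*i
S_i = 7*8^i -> [7, 56, 448, 3584, 28672]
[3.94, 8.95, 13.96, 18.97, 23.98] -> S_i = 3.94 + 5.01*i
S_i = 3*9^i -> [3, 27, 243, 2187, 19683]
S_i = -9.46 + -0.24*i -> [-9.46, -9.7, -9.94, -10.18, -10.42]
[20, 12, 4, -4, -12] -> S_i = 20 + -8*i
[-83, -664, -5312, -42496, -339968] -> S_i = -83*8^i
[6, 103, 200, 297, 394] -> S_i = 6 + 97*i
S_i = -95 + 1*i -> [-95, -94, -93, -92, -91]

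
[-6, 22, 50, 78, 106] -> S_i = -6 + 28*i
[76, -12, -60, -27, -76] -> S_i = Random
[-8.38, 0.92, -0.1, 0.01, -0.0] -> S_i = -8.38*(-0.11)^i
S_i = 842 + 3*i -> [842, 845, 848, 851, 854]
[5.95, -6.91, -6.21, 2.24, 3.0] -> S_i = Random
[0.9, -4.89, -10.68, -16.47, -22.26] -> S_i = 0.90 + -5.79*i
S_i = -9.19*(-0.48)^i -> [-9.19, 4.41, -2.12, 1.02, -0.49]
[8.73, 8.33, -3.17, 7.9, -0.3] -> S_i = Random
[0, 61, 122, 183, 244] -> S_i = 0 + 61*i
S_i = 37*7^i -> [37, 259, 1813, 12691, 88837]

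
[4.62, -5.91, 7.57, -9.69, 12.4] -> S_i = 4.62*(-1.28)^i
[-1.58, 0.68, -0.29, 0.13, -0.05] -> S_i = -1.58*(-0.43)^i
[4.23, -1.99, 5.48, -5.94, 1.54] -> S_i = Random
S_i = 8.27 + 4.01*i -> [8.27, 12.28, 16.29, 20.3, 24.31]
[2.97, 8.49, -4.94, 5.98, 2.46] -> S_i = Random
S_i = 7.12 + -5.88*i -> [7.12, 1.24, -4.64, -10.52, -16.4]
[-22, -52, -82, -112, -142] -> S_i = -22 + -30*i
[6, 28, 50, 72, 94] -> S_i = 6 + 22*i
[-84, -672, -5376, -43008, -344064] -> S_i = -84*8^i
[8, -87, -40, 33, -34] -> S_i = Random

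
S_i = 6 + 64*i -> [6, 70, 134, 198, 262]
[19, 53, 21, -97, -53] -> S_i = Random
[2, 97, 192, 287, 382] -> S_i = 2 + 95*i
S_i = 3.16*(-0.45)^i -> [3.16, -1.42, 0.64, -0.29, 0.13]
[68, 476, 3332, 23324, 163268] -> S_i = 68*7^i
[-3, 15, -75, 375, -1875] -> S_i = -3*-5^i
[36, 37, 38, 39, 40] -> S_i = 36 + 1*i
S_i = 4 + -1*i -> [4, 3, 2, 1, 0]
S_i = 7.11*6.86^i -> [7.11, 48.77, 334.59, 2295.31, 15745.85]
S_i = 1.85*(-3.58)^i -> [1.85, -6.62, 23.71, -84.88, 303.88]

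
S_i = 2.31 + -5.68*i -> [2.31, -3.37, -9.05, -14.73, -20.41]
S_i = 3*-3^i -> [3, -9, 27, -81, 243]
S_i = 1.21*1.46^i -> [1.21, 1.77, 2.58, 3.77, 5.5]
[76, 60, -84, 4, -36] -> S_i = Random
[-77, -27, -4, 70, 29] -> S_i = Random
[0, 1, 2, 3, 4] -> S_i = 0 + 1*i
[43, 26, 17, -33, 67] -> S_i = Random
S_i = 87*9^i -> [87, 783, 7047, 63423, 570807]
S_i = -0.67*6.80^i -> [-0.67, -4.56, -30.98, -210.67, -1432.55]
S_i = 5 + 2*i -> [5, 7, 9, 11, 13]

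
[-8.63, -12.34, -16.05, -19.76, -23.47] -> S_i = -8.63 + -3.71*i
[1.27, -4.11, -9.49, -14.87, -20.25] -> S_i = 1.27 + -5.38*i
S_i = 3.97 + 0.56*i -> [3.97, 4.53, 5.09, 5.65, 6.21]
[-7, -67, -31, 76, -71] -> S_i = Random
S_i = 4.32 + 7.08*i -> [4.32, 11.4, 18.48, 25.56, 32.64]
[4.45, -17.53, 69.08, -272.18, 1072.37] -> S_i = 4.45*(-3.94)^i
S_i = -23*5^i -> [-23, -115, -575, -2875, -14375]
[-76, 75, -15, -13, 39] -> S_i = Random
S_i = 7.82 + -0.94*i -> [7.82, 6.88, 5.94, 5.0, 4.06]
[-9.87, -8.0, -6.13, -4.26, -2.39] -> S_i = -9.87 + 1.87*i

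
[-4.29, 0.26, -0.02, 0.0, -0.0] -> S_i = -4.29*(-0.06)^i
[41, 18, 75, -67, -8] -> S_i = Random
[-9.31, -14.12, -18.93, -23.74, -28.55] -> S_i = -9.31 + -4.81*i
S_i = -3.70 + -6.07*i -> [-3.7, -9.77, -15.84, -21.91, -27.98]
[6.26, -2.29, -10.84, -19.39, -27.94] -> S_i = 6.26 + -8.55*i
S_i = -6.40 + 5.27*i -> [-6.4, -1.13, 4.14, 9.41, 14.68]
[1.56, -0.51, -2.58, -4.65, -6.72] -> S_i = 1.56 + -2.07*i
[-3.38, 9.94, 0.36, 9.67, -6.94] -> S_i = Random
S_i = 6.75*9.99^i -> [6.75, 67.43, 673.65, 6729.77, 67230.4]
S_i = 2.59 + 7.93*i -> [2.59, 10.52, 18.45, 26.38, 34.31]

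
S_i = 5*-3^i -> [5, -15, 45, -135, 405]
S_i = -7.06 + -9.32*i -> [-7.06, -16.38, -25.7, -35.02, -44.34]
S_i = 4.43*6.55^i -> [4.43, 29.02, 190.06, 1244.88, 8153.97]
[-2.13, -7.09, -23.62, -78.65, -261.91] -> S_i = -2.13*3.33^i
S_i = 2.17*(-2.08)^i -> [2.17, -4.51, 9.39, -19.53, 40.62]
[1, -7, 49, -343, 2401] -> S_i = 1*-7^i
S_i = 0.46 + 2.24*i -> [0.46, 2.7, 4.94, 7.18, 9.42]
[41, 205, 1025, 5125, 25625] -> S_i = 41*5^i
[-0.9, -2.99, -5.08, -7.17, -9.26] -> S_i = -0.90 + -2.09*i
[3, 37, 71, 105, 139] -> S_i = 3 + 34*i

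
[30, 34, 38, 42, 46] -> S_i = 30 + 4*i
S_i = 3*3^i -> [3, 9, 27, 81, 243]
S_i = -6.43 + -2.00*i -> [-6.43, -8.43, -10.43, -12.43, -14.43]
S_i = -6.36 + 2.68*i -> [-6.36, -3.68, -1.0, 1.68, 4.36]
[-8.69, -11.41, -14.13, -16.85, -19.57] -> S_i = -8.69 + -2.72*i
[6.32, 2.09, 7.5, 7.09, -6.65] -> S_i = Random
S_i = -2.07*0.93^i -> [-2.07, -1.93, -1.79, -1.67, -1.55]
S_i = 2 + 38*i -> [2, 40, 78, 116, 154]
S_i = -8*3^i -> [-8, -24, -72, -216, -648]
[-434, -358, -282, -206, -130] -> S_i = -434 + 76*i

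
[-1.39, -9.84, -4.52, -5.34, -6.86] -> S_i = Random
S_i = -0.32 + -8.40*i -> [-0.32, -8.72, -17.12, -25.52, -33.92]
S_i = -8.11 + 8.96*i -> [-8.11, 0.85, 9.81, 18.77, 27.73]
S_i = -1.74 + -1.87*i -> [-1.74, -3.61, -5.48, -7.35, -9.22]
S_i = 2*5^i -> [2, 10, 50, 250, 1250]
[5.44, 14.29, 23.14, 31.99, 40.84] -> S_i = 5.44 + 8.85*i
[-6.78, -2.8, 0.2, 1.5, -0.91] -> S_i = Random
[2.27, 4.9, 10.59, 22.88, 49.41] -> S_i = 2.27*2.16^i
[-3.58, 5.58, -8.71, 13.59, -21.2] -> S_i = -3.58*(-1.56)^i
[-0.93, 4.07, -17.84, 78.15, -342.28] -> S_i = -0.93*(-4.38)^i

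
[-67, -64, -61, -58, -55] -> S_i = -67 + 3*i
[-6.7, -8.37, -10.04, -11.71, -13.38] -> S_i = -6.70 + -1.67*i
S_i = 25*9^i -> [25, 225, 2025, 18225, 164025]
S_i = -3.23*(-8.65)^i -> [-3.23, 27.94, -241.68, 2090.5, -18082.85]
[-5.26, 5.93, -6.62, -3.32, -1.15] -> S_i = Random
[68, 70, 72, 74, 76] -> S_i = 68 + 2*i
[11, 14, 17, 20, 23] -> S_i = 11 + 3*i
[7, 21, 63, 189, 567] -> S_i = 7*3^i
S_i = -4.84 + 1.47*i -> [-4.84, -3.37, -1.9, -0.43, 1.04]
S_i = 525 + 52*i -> [525, 577, 629, 681, 733]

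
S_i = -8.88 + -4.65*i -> [-8.88, -13.53, -18.18, -22.83, -27.48]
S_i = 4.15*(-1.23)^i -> [4.15, -5.1, 6.28, -7.72, 9.5]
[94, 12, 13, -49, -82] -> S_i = Random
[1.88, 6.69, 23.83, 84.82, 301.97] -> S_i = 1.88*3.56^i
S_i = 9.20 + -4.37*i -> [9.2, 4.83, 0.46, -3.91, -8.28]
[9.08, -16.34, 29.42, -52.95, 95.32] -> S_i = 9.08*(-1.80)^i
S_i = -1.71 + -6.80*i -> [-1.71, -8.51, -15.31, -22.11, -28.91]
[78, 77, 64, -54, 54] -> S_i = Random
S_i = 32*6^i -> [32, 192, 1152, 6912, 41472]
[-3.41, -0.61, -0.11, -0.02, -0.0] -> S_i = -3.41*0.18^i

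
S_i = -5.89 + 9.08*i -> [-5.89, 3.19, 12.27, 21.35, 30.43]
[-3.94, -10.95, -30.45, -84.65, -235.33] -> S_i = -3.94*2.78^i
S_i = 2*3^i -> [2, 6, 18, 54, 162]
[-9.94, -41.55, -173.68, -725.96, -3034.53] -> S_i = -9.94*4.18^i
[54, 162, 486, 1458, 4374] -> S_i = 54*3^i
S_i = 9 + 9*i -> [9, 18, 27, 36, 45]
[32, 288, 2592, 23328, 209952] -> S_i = 32*9^i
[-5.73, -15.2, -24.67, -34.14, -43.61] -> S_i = -5.73 + -9.47*i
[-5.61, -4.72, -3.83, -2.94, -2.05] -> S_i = -5.61 + 0.89*i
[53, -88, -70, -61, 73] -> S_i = Random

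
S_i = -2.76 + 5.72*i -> [-2.76, 2.96, 8.68, 14.4, 20.12]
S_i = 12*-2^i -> [12, -24, 48, -96, 192]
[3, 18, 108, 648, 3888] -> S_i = 3*6^i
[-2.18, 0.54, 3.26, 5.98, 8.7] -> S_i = -2.18 + 2.72*i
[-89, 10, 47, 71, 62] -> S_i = Random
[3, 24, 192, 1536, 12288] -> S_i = 3*8^i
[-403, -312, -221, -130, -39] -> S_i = -403 + 91*i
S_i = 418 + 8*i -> [418, 426, 434, 442, 450]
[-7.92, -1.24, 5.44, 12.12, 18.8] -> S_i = -7.92 + 6.68*i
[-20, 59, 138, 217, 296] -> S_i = -20 + 79*i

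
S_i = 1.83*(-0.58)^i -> [1.83, -1.06, 0.62, -0.36, 0.21]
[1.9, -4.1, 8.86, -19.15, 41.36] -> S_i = 1.90*(-2.16)^i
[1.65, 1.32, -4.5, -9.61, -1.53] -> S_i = Random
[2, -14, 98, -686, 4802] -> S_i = 2*-7^i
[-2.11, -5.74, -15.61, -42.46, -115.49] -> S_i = -2.11*2.72^i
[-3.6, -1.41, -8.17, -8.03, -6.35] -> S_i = Random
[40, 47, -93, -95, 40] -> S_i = Random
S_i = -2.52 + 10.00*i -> [-2.52, 7.48, 17.48, 27.48, 37.48]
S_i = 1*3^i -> [1, 3, 9, 27, 81]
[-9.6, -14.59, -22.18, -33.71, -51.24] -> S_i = -9.60*1.52^i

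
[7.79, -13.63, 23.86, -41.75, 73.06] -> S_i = 7.79*(-1.75)^i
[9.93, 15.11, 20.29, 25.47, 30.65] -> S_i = 9.93 + 5.18*i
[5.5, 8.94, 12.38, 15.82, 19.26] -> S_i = 5.50 + 3.44*i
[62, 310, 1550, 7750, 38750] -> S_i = 62*5^i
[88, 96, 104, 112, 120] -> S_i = 88 + 8*i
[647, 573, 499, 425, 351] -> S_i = 647 + -74*i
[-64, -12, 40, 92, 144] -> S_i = -64 + 52*i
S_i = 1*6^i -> [1, 6, 36, 216, 1296]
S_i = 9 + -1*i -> [9, 8, 7, 6, 5]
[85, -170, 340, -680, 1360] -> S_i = 85*-2^i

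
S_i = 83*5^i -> [83, 415, 2075, 10375, 51875]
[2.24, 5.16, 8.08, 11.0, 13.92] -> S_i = 2.24 + 2.92*i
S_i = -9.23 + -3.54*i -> [-9.23, -12.77, -16.31, -19.85, -23.39]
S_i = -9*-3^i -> [-9, 27, -81, 243, -729]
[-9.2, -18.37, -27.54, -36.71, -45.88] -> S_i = -9.20 + -9.17*i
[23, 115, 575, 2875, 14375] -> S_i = 23*5^i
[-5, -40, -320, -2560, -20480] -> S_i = -5*8^i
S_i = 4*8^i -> [4, 32, 256, 2048, 16384]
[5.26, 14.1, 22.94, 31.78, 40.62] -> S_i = 5.26 + 8.84*i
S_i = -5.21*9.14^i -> [-5.21, -47.62, -435.24, -3978.11, -36359.89]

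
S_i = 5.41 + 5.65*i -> [5.41, 11.06, 16.71, 22.36, 28.01]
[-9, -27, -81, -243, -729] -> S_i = -9*3^i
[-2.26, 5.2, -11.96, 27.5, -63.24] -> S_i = -2.26*(-2.30)^i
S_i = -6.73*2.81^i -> [-6.73, -18.91, -53.14, -149.33, -419.6]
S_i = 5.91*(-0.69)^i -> [5.91, -4.08, 2.81, -1.94, 1.34]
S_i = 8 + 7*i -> [8, 15, 22, 29, 36]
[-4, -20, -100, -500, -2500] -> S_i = -4*5^i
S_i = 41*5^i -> [41, 205, 1025, 5125, 25625]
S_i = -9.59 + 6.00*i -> [-9.59, -3.59, 2.41, 8.41, 14.41]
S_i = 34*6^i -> [34, 204, 1224, 7344, 44064]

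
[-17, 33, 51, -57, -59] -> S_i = Random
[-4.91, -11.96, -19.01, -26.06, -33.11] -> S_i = -4.91 + -7.05*i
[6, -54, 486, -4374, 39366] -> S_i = 6*-9^i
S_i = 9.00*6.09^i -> [9.0, 54.81, 333.79, 2032.8, 12379.74]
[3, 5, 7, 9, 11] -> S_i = 3 + 2*i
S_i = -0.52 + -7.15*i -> [-0.52, -7.67, -14.82, -21.97, -29.12]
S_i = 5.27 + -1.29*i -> [5.27, 3.98, 2.69, 1.4, 0.11]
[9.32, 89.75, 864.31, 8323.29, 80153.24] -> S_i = 9.32*9.63^i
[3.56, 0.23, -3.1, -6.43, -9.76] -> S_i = 3.56 + -3.33*i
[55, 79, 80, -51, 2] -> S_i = Random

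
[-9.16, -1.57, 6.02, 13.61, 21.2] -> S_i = -9.16 + 7.59*i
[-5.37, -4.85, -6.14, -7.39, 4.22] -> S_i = Random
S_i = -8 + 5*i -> [-8, -3, 2, 7, 12]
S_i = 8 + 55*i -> [8, 63, 118, 173, 228]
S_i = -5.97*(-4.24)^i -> [-5.97, 25.31, -107.33, 455.06, -1929.47]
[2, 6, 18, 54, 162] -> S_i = 2*3^i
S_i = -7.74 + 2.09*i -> [-7.74, -5.65, -3.56, -1.47, 0.62]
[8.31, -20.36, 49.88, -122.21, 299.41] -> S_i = 8.31*(-2.45)^i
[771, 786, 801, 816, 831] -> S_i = 771 + 15*i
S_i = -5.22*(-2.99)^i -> [-5.22, 15.61, -46.67, 139.54, -417.21]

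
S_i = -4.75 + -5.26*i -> [-4.75, -10.01, -15.27, -20.53, -25.79]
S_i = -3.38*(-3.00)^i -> [-3.38, 10.14, -30.42, 91.26, -273.78]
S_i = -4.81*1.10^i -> [-4.81, -5.29, -5.82, -6.4, -7.04]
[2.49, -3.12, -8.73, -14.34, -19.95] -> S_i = 2.49 + -5.61*i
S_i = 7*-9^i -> [7, -63, 567, -5103, 45927]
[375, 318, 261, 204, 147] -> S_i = 375 + -57*i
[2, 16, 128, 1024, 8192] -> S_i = 2*8^i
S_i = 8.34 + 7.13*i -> [8.34, 15.47, 22.6, 29.73, 36.86]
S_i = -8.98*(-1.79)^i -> [-8.98, 16.07, -28.77, 51.5, -92.19]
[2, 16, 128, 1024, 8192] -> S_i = 2*8^i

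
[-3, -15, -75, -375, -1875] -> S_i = -3*5^i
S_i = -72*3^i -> [-72, -216, -648, -1944, -5832]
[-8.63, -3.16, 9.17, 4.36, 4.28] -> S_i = Random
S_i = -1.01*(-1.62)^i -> [-1.01, 1.64, -2.65, 4.29, -6.96]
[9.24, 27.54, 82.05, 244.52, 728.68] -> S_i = 9.24*2.98^i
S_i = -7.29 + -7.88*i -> [-7.29, -15.17, -23.05, -30.93, -38.81]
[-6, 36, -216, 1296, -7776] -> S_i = -6*-6^i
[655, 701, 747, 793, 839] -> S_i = 655 + 46*i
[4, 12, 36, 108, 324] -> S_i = 4*3^i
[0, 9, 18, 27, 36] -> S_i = 0 + 9*i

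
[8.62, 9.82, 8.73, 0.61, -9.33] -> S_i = Random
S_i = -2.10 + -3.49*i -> [-2.1, -5.59, -9.08, -12.57, -16.06]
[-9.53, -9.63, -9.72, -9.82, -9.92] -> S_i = -9.53*1.01^i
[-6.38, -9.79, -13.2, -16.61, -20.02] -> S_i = -6.38 + -3.41*i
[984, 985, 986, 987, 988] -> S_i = 984 + 1*i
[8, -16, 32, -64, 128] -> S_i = 8*-2^i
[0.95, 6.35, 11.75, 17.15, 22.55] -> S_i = 0.95 + 5.40*i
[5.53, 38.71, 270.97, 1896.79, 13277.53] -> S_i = 5.53*7.00^i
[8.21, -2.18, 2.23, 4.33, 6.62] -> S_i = Random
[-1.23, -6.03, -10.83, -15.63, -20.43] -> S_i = -1.23 + -4.80*i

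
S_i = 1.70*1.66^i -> [1.7, 2.82, 4.68, 7.78, 12.91]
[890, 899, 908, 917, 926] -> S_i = 890 + 9*i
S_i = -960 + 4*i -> [-960, -956, -952, -948, -944]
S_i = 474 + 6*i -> [474, 480, 486, 492, 498]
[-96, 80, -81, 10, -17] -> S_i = Random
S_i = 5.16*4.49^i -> [5.16, 23.17, 104.03, 467.08, 2097.18]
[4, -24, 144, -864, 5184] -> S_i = 4*-6^i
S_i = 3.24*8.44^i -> [3.24, 27.35, 230.8, 1947.93, 16440.49]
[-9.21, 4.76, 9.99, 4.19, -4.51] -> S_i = Random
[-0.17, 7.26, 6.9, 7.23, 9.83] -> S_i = Random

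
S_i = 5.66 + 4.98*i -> [5.66, 10.64, 15.62, 20.6, 25.58]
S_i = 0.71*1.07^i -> [0.71, 0.76, 0.81, 0.87, 0.93]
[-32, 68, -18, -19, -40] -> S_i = Random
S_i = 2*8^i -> [2, 16, 128, 1024, 8192]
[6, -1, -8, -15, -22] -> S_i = 6 + -7*i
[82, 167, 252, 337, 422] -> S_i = 82 + 85*i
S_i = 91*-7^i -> [91, -637, 4459, -31213, 218491]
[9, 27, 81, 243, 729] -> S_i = 9*3^i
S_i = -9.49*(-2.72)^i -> [-9.49, 25.81, -70.21, 190.97, -519.45]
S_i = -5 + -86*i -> [-5, -91, -177, -263, -349]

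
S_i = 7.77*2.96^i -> [7.77, 23.0, 68.08, 201.51, 596.47]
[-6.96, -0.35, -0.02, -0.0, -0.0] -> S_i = -6.96*0.05^i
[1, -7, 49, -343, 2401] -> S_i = 1*-7^i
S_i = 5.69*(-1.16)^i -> [5.69, -6.6, 7.66, -8.88, 10.3]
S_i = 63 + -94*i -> [63, -31, -125, -219, -313]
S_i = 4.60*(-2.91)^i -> [4.6, -13.39, 38.95, -113.35, 329.86]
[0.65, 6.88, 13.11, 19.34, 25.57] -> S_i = 0.65 + 6.23*i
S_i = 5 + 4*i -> [5, 9, 13, 17, 21]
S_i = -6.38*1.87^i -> [-6.38, -11.93, -22.31, -41.72, -78.02]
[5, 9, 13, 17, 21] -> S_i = 5 + 4*i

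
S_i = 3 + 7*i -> [3, 10, 17, 24, 31]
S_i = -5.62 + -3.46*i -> [-5.62, -9.08, -12.54, -16.0, -19.46]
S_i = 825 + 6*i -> [825, 831, 837, 843, 849]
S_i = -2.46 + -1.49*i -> [-2.46, -3.95, -5.44, -6.93, -8.42]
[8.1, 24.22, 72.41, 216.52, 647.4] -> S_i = 8.10*2.99^i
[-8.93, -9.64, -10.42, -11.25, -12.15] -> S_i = -8.93*1.08^i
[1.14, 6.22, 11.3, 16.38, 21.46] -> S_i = 1.14 + 5.08*i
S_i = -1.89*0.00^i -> [-1.89, -0.0, -0.0, -0.0, -0.0]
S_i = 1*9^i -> [1, 9, 81, 729, 6561]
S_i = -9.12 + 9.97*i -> [-9.12, 0.85, 10.82, 20.79, 30.76]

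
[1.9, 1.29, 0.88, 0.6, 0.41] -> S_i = 1.90*0.68^i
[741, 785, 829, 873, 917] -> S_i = 741 + 44*i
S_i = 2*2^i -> [2, 4, 8, 16, 32]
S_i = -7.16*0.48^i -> [-7.16, -3.44, -1.65, -0.79, -0.38]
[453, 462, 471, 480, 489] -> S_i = 453 + 9*i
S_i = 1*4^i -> [1, 4, 16, 64, 256]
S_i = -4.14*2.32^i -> [-4.14, -9.6, -22.28, -51.7, -119.94]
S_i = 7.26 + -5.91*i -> [7.26, 1.35, -4.56, -10.47, -16.38]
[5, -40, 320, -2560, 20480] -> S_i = 5*-8^i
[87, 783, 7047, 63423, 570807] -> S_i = 87*9^i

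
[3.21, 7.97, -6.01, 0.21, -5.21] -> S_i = Random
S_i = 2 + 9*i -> [2, 11, 20, 29, 38]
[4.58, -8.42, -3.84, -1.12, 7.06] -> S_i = Random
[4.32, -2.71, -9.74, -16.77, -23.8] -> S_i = 4.32 + -7.03*i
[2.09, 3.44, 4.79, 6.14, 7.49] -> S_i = 2.09 + 1.35*i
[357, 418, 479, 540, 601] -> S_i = 357 + 61*i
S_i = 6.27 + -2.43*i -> [6.27, 3.84, 1.41, -1.02, -3.45]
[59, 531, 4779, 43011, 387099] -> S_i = 59*9^i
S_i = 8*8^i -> [8, 64, 512, 4096, 32768]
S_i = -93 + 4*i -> [-93, -89, -85, -81, -77]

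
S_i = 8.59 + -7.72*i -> [8.59, 0.87, -6.85, -14.57, -22.29]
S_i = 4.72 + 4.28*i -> [4.72, 9.0, 13.28, 17.56, 21.84]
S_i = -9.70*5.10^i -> [-9.7, -49.47, -252.3, -1286.71, -6562.24]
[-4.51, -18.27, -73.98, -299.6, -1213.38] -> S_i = -4.51*4.05^i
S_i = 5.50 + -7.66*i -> [5.5, -2.16, -9.82, -17.48, -25.14]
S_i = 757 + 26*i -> [757, 783, 809, 835, 861]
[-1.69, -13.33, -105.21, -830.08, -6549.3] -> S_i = -1.69*7.89^i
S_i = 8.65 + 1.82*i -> [8.65, 10.47, 12.29, 14.11, 15.93]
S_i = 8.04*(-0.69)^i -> [8.04, -5.55, 3.83, -2.64, 1.82]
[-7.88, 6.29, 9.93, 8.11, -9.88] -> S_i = Random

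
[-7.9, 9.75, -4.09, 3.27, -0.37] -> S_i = Random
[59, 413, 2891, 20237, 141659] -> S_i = 59*7^i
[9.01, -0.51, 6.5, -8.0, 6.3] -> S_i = Random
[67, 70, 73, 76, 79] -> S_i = 67 + 3*i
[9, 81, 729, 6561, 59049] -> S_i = 9*9^i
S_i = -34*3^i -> [-34, -102, -306, -918, -2754]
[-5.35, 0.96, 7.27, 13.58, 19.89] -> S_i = -5.35 + 6.31*i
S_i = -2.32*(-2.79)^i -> [-2.32, 6.47, -18.06, 50.38, -140.57]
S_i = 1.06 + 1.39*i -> [1.06, 2.45, 3.84, 5.23, 6.62]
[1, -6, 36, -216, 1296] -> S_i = 1*-6^i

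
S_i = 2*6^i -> [2, 12, 72, 432, 2592]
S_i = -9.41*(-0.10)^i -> [-9.41, 0.94, -0.09, 0.01, -0.0]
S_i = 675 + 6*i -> [675, 681, 687, 693, 699]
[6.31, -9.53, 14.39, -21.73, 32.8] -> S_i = 6.31*(-1.51)^i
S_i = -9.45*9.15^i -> [-9.45, -86.47, -791.18, -7239.28, -66239.37]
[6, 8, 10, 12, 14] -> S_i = 6 + 2*i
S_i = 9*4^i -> [9, 36, 144, 576, 2304]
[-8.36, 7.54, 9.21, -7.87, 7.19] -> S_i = Random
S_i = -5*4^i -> [-5, -20, -80, -320, -1280]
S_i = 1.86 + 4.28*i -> [1.86, 6.14, 10.42, 14.7, 18.98]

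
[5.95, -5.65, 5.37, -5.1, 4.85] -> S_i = 5.95*(-0.95)^i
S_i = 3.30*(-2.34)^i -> [3.3, -7.72, 18.07, -42.28, 98.94]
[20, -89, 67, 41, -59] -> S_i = Random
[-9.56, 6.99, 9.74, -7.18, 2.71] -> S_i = Random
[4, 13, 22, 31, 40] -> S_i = 4 + 9*i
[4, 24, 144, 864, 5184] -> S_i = 4*6^i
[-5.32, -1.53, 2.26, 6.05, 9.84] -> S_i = -5.32 + 3.79*i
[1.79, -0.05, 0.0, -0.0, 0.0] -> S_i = 1.79*(-0.03)^i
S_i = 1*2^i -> [1, 2, 4, 8, 16]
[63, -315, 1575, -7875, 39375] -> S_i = 63*-5^i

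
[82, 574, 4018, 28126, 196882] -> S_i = 82*7^i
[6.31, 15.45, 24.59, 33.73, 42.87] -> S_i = 6.31 + 9.14*i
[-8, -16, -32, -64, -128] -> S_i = -8*2^i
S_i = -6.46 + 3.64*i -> [-6.46, -2.82, 0.82, 4.46, 8.1]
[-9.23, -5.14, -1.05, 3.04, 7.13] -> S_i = -9.23 + 4.09*i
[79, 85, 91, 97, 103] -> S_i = 79 + 6*i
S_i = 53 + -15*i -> [53, 38, 23, 8, -7]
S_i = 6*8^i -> [6, 48, 384, 3072, 24576]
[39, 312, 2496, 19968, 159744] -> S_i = 39*8^i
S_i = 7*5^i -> [7, 35, 175, 875, 4375]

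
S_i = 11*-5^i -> [11, -55, 275, -1375, 6875]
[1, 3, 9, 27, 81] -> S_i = 1*3^i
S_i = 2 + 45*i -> [2, 47, 92, 137, 182]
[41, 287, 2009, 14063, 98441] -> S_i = 41*7^i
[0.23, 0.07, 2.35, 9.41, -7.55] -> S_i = Random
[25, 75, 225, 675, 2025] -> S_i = 25*3^i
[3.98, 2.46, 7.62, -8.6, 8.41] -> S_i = Random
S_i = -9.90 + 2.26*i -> [-9.9, -7.64, -5.38, -3.12, -0.86]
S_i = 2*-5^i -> [2, -10, 50, -250, 1250]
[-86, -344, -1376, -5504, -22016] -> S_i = -86*4^i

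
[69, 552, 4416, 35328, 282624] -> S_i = 69*8^i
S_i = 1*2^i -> [1, 2, 4, 8, 16]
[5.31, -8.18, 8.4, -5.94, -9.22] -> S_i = Random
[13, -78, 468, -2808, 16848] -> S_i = 13*-6^i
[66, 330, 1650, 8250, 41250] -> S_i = 66*5^i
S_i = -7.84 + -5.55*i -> [-7.84, -13.39, -18.94, -24.49, -30.04]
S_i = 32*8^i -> [32, 256, 2048, 16384, 131072]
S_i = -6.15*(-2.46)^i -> [-6.15, 15.13, -37.22, 91.55, -225.22]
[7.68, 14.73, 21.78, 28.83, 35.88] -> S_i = 7.68 + 7.05*i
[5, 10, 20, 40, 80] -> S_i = 5*2^i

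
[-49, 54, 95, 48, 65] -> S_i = Random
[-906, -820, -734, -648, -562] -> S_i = -906 + 86*i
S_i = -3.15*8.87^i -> [-3.15, -27.94, -247.83, -2198.27, -19498.67]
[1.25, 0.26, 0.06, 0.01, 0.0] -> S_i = 1.25*0.21^i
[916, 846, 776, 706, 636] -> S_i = 916 + -70*i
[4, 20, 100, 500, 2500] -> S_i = 4*5^i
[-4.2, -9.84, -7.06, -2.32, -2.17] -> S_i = Random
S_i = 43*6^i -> [43, 258, 1548, 9288, 55728]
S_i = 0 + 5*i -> [0, 5, 10, 15, 20]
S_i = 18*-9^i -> [18, -162, 1458, -13122, 118098]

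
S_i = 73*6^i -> [73, 438, 2628, 15768, 94608]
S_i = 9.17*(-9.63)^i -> [9.17, -88.31, 850.4, -8189.33, 78863.22]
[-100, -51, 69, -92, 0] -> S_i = Random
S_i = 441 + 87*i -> [441, 528, 615, 702, 789]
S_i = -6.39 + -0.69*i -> [-6.39, -7.08, -7.77, -8.46, -9.15]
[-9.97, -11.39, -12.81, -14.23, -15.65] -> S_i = -9.97 + -1.42*i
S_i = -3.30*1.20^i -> [-3.3, -3.96, -4.75, -5.7, -6.84]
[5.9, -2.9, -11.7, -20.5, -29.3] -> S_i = 5.90 + -8.80*i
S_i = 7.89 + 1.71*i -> [7.89, 9.6, 11.31, 13.02, 14.73]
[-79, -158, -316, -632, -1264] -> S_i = -79*2^i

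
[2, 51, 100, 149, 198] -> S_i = 2 + 49*i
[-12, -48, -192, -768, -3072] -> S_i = -12*4^i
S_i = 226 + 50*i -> [226, 276, 326, 376, 426]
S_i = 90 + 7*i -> [90, 97, 104, 111, 118]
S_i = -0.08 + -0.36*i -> [-0.08, -0.44, -0.8, -1.16, -1.52]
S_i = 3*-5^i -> [3, -15, 75, -375, 1875]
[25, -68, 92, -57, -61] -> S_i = Random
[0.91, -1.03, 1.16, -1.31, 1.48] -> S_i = 0.91*(-1.13)^i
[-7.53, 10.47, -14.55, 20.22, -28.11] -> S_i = -7.53*(-1.39)^i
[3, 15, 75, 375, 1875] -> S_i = 3*5^i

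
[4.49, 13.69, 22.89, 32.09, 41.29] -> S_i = 4.49 + 9.20*i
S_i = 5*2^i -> [5, 10, 20, 40, 80]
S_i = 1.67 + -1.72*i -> [1.67, -0.05, -1.77, -3.49, -5.21]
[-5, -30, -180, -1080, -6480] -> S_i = -5*6^i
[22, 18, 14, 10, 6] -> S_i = 22 + -4*i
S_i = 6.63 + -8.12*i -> [6.63, -1.49, -9.61, -17.73, -25.85]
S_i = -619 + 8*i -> [-619, -611, -603, -595, -587]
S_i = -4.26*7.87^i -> [-4.26, -33.53, -263.85, -2076.51, -16342.13]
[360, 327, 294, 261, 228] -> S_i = 360 + -33*i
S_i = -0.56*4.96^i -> [-0.56, -2.78, -13.78, -68.33, -338.93]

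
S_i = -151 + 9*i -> [-151, -142, -133, -124, -115]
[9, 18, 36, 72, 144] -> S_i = 9*2^i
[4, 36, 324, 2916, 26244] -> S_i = 4*9^i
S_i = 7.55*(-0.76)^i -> [7.55, -5.74, 4.36, -3.31, 2.52]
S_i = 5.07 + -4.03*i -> [5.07, 1.04, -2.99, -7.02, -11.05]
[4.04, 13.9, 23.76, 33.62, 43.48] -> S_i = 4.04 + 9.86*i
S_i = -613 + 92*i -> [-613, -521, -429, -337, -245]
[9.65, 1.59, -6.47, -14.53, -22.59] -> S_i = 9.65 + -8.06*i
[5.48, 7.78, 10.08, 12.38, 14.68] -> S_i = 5.48 + 2.30*i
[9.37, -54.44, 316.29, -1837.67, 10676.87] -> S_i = 9.37*(-5.81)^i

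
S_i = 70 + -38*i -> [70, 32, -6, -44, -82]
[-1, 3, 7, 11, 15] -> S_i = -1 + 4*i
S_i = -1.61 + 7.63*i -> [-1.61, 6.02, 13.65, 21.28, 28.91]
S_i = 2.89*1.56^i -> [2.89, 4.51, 7.03, 10.97, 17.12]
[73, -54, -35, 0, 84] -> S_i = Random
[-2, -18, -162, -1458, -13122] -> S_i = -2*9^i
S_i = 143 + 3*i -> [143, 146, 149, 152, 155]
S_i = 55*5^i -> [55, 275, 1375, 6875, 34375]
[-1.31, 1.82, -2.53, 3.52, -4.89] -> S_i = -1.31*(-1.39)^i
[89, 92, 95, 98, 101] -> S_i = 89 + 3*i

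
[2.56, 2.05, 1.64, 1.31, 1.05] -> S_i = 2.56*0.80^i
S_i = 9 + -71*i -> [9, -62, -133, -204, -275]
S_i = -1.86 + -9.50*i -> [-1.86, -11.36, -20.86, -30.36, -39.86]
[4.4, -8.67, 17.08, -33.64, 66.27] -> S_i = 4.40*(-1.97)^i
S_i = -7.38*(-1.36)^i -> [-7.38, 10.04, -13.65, 18.56, -25.25]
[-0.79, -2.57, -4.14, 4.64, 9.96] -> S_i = Random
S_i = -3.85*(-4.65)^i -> [-3.85, 17.9, -83.25, 387.1, -1800.0]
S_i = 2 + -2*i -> [2, 0, -2, -4, -6]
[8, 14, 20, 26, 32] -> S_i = 8 + 6*i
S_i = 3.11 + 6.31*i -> [3.11, 9.42, 15.73, 22.04, 28.35]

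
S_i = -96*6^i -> [-96, -576, -3456, -20736, -124416]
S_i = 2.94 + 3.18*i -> [2.94, 6.12, 9.3, 12.48, 15.66]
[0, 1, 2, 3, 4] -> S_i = 0 + 1*i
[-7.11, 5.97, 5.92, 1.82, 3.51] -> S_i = Random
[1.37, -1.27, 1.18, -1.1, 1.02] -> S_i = 1.37*(-0.93)^i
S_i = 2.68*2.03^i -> [2.68, 5.44, 11.04, 22.42, 45.51]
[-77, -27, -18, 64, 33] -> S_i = Random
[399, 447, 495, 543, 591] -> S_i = 399 + 48*i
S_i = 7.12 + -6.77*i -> [7.12, 0.35, -6.42, -13.19, -19.96]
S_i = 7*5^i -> [7, 35, 175, 875, 4375]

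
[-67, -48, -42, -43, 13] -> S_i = Random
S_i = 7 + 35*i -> [7, 42, 77, 112, 147]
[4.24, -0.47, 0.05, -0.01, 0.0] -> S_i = 4.24*(-0.11)^i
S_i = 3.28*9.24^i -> [3.28, 30.31, 280.04, 2587.56, 23909.02]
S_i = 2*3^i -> [2, 6, 18, 54, 162]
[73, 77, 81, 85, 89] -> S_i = 73 + 4*i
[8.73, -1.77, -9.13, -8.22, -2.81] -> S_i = Random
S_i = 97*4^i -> [97, 388, 1552, 6208, 24832]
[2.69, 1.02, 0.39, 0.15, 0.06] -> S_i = 2.69*0.38^i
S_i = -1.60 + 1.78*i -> [-1.6, 0.18, 1.96, 3.74, 5.52]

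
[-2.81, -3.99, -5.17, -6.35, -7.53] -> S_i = -2.81 + -1.18*i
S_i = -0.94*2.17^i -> [-0.94, -2.04, -4.43, -9.61, -20.84]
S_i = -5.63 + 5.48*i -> [-5.63, -0.15, 5.33, 10.81, 16.29]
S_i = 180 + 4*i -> [180, 184, 188, 192, 196]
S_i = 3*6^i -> [3, 18, 108, 648, 3888]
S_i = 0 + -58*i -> [0, -58, -116, -174, -232]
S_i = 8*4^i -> [8, 32, 128, 512, 2048]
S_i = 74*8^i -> [74, 592, 4736, 37888, 303104]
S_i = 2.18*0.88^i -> [2.18, 1.92, 1.69, 1.49, 1.31]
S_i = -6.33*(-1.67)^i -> [-6.33, 10.57, -17.65, 29.48, -49.23]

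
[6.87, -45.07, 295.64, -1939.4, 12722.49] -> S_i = 6.87*(-6.56)^i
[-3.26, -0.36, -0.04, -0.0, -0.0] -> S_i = -3.26*0.11^i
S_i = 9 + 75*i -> [9, 84, 159, 234, 309]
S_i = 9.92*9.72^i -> [9.92, 96.42, 937.23, 9109.83, 88547.59]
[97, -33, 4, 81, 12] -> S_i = Random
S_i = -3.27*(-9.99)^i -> [-3.27, 32.67, -326.35, 3260.2, -32569.4]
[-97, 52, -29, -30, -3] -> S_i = Random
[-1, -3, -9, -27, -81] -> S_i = -1*3^i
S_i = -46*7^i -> [-46, -322, -2254, -15778, -110446]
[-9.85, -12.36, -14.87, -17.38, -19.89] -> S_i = -9.85 + -2.51*i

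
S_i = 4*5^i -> [4, 20, 100, 500, 2500]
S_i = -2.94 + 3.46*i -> [-2.94, 0.52, 3.98, 7.44, 10.9]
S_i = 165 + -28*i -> [165, 137, 109, 81, 53]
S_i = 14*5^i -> [14, 70, 350, 1750, 8750]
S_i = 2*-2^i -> [2, -4, 8, -16, 32]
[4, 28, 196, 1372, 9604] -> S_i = 4*7^i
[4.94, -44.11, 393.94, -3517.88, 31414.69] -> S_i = 4.94*(-8.93)^i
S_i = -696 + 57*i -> [-696, -639, -582, -525, -468]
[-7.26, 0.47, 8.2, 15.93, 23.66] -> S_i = -7.26 + 7.73*i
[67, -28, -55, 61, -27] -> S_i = Random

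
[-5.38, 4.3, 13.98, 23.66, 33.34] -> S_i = -5.38 + 9.68*i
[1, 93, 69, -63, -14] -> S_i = Random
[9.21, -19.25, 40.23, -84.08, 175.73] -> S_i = 9.21*(-2.09)^i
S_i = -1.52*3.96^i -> [-1.52, -6.02, -23.84, -94.39, -373.79]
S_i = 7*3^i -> [7, 21, 63, 189, 567]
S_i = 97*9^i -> [97, 873, 7857, 70713, 636417]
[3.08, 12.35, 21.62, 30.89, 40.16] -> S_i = 3.08 + 9.27*i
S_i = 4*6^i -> [4, 24, 144, 864, 5184]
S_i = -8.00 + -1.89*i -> [-8.0, -9.89, -11.78, -13.67, -15.56]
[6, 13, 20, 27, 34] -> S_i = 6 + 7*i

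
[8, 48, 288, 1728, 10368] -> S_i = 8*6^i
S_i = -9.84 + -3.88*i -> [-9.84, -13.72, -17.6, -21.48, -25.36]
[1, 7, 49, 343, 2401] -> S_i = 1*7^i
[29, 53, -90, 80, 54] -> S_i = Random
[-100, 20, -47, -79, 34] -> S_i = Random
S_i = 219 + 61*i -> [219, 280, 341, 402, 463]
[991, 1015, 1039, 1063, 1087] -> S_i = 991 + 24*i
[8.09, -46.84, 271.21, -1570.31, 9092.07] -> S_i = 8.09*(-5.79)^i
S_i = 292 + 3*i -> [292, 295, 298, 301, 304]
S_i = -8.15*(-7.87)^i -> [-8.15, 64.14, -504.79, 3972.66, -31264.86]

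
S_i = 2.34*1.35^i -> [2.34, 3.16, 4.26, 5.76, 7.77]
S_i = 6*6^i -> [6, 36, 216, 1296, 7776]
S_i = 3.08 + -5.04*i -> [3.08, -1.96, -7.0, -12.04, -17.08]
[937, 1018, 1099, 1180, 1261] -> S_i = 937 + 81*i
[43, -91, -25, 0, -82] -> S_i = Random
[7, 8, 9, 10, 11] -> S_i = 7 + 1*i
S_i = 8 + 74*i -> [8, 82, 156, 230, 304]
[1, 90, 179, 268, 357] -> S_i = 1 + 89*i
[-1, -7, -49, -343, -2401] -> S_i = -1*7^i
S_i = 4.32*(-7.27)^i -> [4.32, -31.41, 228.32, -1659.92, 12067.61]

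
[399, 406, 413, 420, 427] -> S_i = 399 + 7*i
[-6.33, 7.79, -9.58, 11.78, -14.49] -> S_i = -6.33*(-1.23)^i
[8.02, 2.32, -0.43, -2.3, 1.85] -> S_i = Random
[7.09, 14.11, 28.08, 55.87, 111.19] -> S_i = 7.09*1.99^i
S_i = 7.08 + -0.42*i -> [7.08, 6.66, 6.24, 5.82, 5.4]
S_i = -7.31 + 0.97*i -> [-7.31, -6.34, -5.37, -4.4, -3.43]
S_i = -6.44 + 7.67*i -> [-6.44, 1.23, 8.9, 16.57, 24.24]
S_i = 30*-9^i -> [30, -270, 2430, -21870, 196830]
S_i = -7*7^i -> [-7, -49, -343, -2401, -16807]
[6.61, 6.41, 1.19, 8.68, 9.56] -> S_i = Random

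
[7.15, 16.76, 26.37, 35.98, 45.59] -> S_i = 7.15 + 9.61*i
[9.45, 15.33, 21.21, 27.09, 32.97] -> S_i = 9.45 + 5.88*i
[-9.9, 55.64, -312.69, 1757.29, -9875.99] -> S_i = -9.90*(-5.62)^i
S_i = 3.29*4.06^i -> [3.29, 13.36, 54.23, 220.18, 893.92]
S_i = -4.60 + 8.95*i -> [-4.6, 4.35, 13.3, 22.25, 31.2]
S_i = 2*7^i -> [2, 14, 98, 686, 4802]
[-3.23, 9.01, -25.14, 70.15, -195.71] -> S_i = -3.23*(-2.79)^i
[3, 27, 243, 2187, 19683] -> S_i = 3*9^i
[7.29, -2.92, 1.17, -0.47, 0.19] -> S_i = 7.29*(-0.40)^i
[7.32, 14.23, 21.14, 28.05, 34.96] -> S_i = 7.32 + 6.91*i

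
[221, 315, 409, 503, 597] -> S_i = 221 + 94*i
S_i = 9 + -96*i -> [9, -87, -183, -279, -375]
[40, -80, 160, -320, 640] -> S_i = 40*-2^i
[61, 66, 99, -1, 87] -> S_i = Random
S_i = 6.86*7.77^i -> [6.86, 53.3, 414.16, 3218.01, 25003.93]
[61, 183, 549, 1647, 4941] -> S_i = 61*3^i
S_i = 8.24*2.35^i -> [8.24, 19.36, 45.51, 106.94, 251.3]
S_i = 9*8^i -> [9, 72, 576, 4608, 36864]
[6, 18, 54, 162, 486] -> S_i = 6*3^i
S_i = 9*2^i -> [9, 18, 36, 72, 144]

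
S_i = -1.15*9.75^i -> [-1.15, -11.21, -109.32, -1065.89, -10392.41]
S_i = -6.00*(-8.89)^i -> [-6.0, 53.34, -474.19, 4215.57, -37476.44]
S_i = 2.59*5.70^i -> [2.59, 14.76, 84.15, 479.65, 2734.0]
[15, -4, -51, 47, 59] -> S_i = Random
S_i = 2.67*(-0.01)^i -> [2.67, -0.03, 0.0, -0.0, 0.0]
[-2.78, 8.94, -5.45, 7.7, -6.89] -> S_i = Random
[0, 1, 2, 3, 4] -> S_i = 0 + 1*i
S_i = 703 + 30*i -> [703, 733, 763, 793, 823]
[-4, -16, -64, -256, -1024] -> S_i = -4*4^i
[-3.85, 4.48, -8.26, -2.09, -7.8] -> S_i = Random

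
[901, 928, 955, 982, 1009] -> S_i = 901 + 27*i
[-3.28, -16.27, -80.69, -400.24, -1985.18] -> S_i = -3.28*4.96^i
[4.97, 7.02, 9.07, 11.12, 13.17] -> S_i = 4.97 + 2.05*i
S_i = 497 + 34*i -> [497, 531, 565, 599, 633]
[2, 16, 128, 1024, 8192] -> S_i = 2*8^i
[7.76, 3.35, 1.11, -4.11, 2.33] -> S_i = Random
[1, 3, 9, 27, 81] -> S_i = 1*3^i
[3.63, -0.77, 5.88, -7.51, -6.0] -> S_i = Random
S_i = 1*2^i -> [1, 2, 4, 8, 16]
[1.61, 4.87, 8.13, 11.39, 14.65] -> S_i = 1.61 + 3.26*i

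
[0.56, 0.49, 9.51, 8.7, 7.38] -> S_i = Random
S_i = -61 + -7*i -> [-61, -68, -75, -82, -89]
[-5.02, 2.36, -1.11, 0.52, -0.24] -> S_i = -5.02*(-0.47)^i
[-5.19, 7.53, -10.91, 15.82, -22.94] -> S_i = -5.19*(-1.45)^i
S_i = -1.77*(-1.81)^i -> [-1.77, 3.2, -5.8, 10.5, -19.0]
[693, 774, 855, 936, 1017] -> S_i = 693 + 81*i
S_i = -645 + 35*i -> [-645, -610, -575, -540, -505]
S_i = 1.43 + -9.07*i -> [1.43, -7.64, -16.71, -25.78, -34.85]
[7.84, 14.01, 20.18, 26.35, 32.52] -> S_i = 7.84 + 6.17*i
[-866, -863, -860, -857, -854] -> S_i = -866 + 3*i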